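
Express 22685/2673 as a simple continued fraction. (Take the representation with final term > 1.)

[8; 2, 18, 3, 11, 2]

22685 = 8·2673 + 1301
2673 = 2·1301 + 71
1301 = 18·71 + 23
71 = 3·23 + 2
23 = 11·2 + 1
2 = 2·1 + 0  (stop)
So 22685/2673 = [8; 2, 18, 3, 11, 2].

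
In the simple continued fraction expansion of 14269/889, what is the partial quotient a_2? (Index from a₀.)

1

14269 = 16·889 + 45   →  a_0 = 16
889 = 19·45 + 34   →  a_1 = 19
45 = 1·34 + 11   →  a_2 = 1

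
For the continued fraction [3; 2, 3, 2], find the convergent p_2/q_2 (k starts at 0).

24/7

Using pₖ = aₖpₖ₋₁ + pₖ₋₂, qₖ = aₖqₖ₋₁ + qₖ₋₂ (with p₋₁=1, p₋₂=0, q₋₁=0, q₋₂=1):
  k=0: a=3, p=3, q=1
  k=1: a=2, p=7, q=2
  k=2: a=3, p=24, q=7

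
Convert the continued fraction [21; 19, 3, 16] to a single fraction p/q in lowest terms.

Using pₖ = aₖpₖ₋₁ + pₖ₋₂ and qₖ = aₖqₖ₋₁ + qₖ₋₂:
  k=0: a=21, p=21, q=1
  k=1: a=19, p=400, q=19
  k=2: a=3, p=1221, q=58
  k=3: a=16, p=19936, q=947

19936/947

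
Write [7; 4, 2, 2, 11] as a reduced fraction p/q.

1814/251

Using pₖ = aₖpₖ₋₁ + pₖ₋₂ and qₖ = aₖqₖ₋₁ + qₖ₋₂:
  k=0: a=7, p=7, q=1
  k=1: a=4, p=29, q=4
  k=2: a=2, p=65, q=9
  k=3: a=2, p=159, q=22
  k=4: a=11, p=1814, q=251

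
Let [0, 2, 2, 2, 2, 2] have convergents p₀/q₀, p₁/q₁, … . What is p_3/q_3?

Using pₖ = aₖpₖ₋₁ + pₖ₋₂, qₖ = aₖqₖ₋₁ + qₖ₋₂ (with p₋₁=1, p₋₂=0, q₋₁=0, q₋₂=1):
  k=0: a=0, p=0, q=1
  k=1: a=2, p=1, q=2
  k=2: a=2, p=2, q=5
  k=3: a=2, p=5, q=12

5/12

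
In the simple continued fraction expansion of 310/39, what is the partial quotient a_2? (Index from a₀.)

18

310 = 7·39 + 37   →  a_0 = 7
39 = 1·37 + 2   →  a_1 = 1
37 = 18·2 + 1   →  a_2 = 18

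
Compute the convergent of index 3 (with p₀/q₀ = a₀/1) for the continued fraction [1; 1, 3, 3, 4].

23/13

Using pₖ = aₖpₖ₋₁ + pₖ₋₂, qₖ = aₖqₖ₋₁ + qₖ₋₂ (with p₋₁=1, p₋₂=0, q₋₁=0, q₋₂=1):
  k=0: a=1, p=1, q=1
  k=1: a=1, p=2, q=1
  k=2: a=3, p=7, q=4
  k=3: a=3, p=23, q=13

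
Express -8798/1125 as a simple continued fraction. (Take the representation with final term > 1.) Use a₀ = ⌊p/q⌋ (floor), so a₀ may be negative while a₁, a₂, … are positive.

-8798 = -8·1125 + 202
1125 = 5·202 + 115
202 = 1·115 + 87
115 = 1·87 + 28
87 = 3·28 + 3
28 = 9·3 + 1
3 = 3·1 + 0  (stop)
So -8798/1125 = [-8; 5, 1, 1, 3, 9, 3].

[-8; 5, 1, 1, 3, 9, 3]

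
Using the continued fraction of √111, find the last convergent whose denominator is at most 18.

√111 = [10; 1, 1, 6, 1, 1, 20, …] (period length 6).
Convergents:
  p_0/q_0 = 10/1
  p_1/q_1 = 11/1
  p_2/q_2 = 21/2
  p_3/q_3 = 137/13
  p_4/q_4 = 158/15
  p_5/q_5 = 295/28
q_4 = 15 ≤ 18 < 28 = q_5, so the answer is 158/15.

158/15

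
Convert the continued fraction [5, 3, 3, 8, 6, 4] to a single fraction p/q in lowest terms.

Using pₖ = aₖpₖ₋₁ + pₖ₋₂ and qₖ = aₖqₖ₋₁ + qₖ₋₂:
  k=0: a=5, p=5, q=1
  k=1: a=3, p=16, q=3
  k=2: a=3, p=53, q=10
  k=3: a=8, p=440, q=83
  k=4: a=6, p=2693, q=508
  k=5: a=4, p=11212, q=2115

11212/2115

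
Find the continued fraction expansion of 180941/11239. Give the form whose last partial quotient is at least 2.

[16; 10, 16, 5, 3, 4]

180941 = 16*11239 + 1117
11239 = 10*1117 + 69
1117 = 16*69 + 13
69 = 5*13 + 4
13 = 3*4 + 1
4 = 4*1 + 0  (stop)
So 180941/11239 = [16; 10, 16, 5, 3, 4].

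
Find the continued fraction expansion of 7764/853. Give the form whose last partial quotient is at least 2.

[9; 9, 1, 4, 8, 2]

7764 = 9×853 + 87
853 = 9×87 + 70
87 = 1×70 + 17
70 = 4×17 + 2
17 = 8×2 + 1
2 = 2×1 + 0  (stop)
So 7764/853 = [9; 9, 1, 4, 8, 2].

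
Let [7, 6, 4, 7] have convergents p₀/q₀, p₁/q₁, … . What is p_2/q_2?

Using pₖ = aₖpₖ₋₁ + pₖ₋₂, qₖ = aₖqₖ₋₁ + qₖ₋₂ (with p₋₁=1, p₋₂=0, q₋₁=0, q₋₂=1):
  k=0: a=7, p=7, q=1
  k=1: a=6, p=43, q=6
  k=2: a=4, p=179, q=25

179/25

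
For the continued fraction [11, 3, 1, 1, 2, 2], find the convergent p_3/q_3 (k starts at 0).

Using pₖ = aₖpₖ₋₁ + pₖ₋₂, qₖ = aₖqₖ₋₁ + qₖ₋₂ (with p₋₁=1, p₋₂=0, q₋₁=0, q₋₂=1):
  k=0: a=11, p=11, q=1
  k=1: a=3, p=34, q=3
  k=2: a=1, p=45, q=4
  k=3: a=1, p=79, q=7

79/7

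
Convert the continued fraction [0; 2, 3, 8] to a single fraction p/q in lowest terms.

25/58

Using pₖ = aₖpₖ₋₁ + pₖ₋₂ and qₖ = aₖqₖ₋₁ + qₖ₋₂:
  k=0: a=0, p=0, q=1
  k=1: a=2, p=1, q=2
  k=2: a=3, p=3, q=7
  k=3: a=8, p=25, q=58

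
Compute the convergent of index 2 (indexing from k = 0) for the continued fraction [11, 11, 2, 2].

Using pₖ = aₖpₖ₋₁ + pₖ₋₂, qₖ = aₖqₖ₋₁ + qₖ₋₂ (with p₋₁=1, p₋₂=0, q₋₁=0, q₋₂=1):
  k=0: a=11, p=11, q=1
  k=1: a=11, p=122, q=11
  k=2: a=2, p=255, q=23

255/23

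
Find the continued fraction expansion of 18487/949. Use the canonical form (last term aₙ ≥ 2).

18487 = 19*949 + 456
949 = 2*456 + 37
456 = 12*37 + 12
37 = 3*12 + 1
12 = 12*1 + 0  (stop)
So 18487/949 = [19; 2, 12, 3, 12].

[19; 2, 12, 3, 12]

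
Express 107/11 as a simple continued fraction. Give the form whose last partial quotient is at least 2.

[9; 1, 2, 1, 2]

107 = 9·11 + 8
11 = 1·8 + 3
8 = 2·3 + 2
3 = 1·2 + 1
2 = 2·1 + 0  (stop)
So 107/11 = [9; 1, 2, 1, 2].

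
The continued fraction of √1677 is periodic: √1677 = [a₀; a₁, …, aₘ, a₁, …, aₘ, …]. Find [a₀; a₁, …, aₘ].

a₀ = ⌊√1677⌋ = 40.
With m₀=0, d₀=1 and mₖ₊₁ = dₖaₖ − mₖ, dₖ₊₁ = (n − mₖ₊₁²)/dₖ, aₖ₊₁ = ⌊(a₀+mₖ₊₁)/dₖ₊₁⌋:
  k=1: m=40, d=77, a=1
  k=2: m=37, d=4, a=19
  k=3: m=39, d=39, a=2
  k=4: m=39, d=4, a=19
  k=5: m=37, d=77, a=1
  k=6: m=40, d=1, a=80
d=1 and a=2a₀=80 at k=6, so the next step gives (m, d) = (40, 77) again — its k=1 value — and the period has length 6.

[40; 1, 19, 2, 19, 1, 80]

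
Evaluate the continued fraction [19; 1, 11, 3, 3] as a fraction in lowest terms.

2450/123

Fold from the inside: start with 3/1.
  3 + 1/3 = 10/3
  11 + 3/10 = 113/10
  1 + 10/113 = 123/113
  19 + 113/123 = 2450/123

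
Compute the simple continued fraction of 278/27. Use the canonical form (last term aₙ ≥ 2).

278 = 10*27 + 8
27 = 3*8 + 3
8 = 2*3 + 2
3 = 1*2 + 1
2 = 2*1 + 0  (stop)
So 278/27 = [10; 3, 2, 1, 2].

[10; 3, 2, 1, 2]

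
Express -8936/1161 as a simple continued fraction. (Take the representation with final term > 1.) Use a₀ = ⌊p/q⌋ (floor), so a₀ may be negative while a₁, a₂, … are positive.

[-8; 3, 3, 2, 1, 5, 6]

-8936 = -8×1161 + 352
1161 = 3×352 + 105
352 = 3×105 + 37
105 = 2×37 + 31
37 = 1×31 + 6
31 = 5×6 + 1
6 = 6×1 + 0  (stop)
So -8936/1161 = [-8; 3, 3, 2, 1, 5, 6].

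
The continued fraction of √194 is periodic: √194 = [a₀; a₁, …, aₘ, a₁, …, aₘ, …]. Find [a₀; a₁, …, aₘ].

[13; 1, 12, 1, 26]

a₀ = ⌊√194⌋ = 13.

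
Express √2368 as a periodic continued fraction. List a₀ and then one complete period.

a₀ = ⌊√2368⌋ = 48.
With m₀=0, d₀=1 and mₖ₊₁ = dₖaₖ − mₖ, dₖ₊₁ = (n − mₖ₊₁²)/dₖ, aₖ₊₁ = ⌊(a₀+mₖ₊₁)/dₖ₊₁⌋:
  k=1: m=48, d=64, a=1
  k=2: m=16, d=33, a=1
  k=3: m=17, d=63, a=1
  k=4: m=46, d=4, a=23
  k=5: m=46, d=63, a=1
  k=6: m=17, d=33, a=1
  k=7: m=16, d=64, a=1
  k=8: m=48, d=1, a=96
d=1 and a=2a₀=96 at k=8, so the next step gives (m, d) = (48, 64) again — its k=1 value — and the period has length 8.

[48; 1, 1, 1, 23, 1, 1, 1, 96]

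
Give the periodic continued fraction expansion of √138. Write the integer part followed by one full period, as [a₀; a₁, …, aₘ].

a₀ = ⌊√138⌋ = 11.
With m₀=0, d₀=1 and mₖ₊₁ = dₖaₖ − mₖ, dₖ₊₁ = (n − mₖ₊₁²)/dₖ, aₖ₊₁ = ⌊(a₀+mₖ₊₁)/dₖ₊₁⌋:
  k=1: m=11, d=17, a=1
  k=2: m=6, d=6, a=2
  k=3: m=6, d=17, a=1
  k=4: m=11, d=1, a=22
d=1 and a=2a₀=22 at k=4, so the next step gives (m, d) = (11, 17) again — its k=1 value — and the period has length 4.

[11; 1, 2, 1, 22]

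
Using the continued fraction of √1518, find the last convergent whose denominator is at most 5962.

78975/2027

√1518 = [38; 1, 24, 1, 76, …] (period length 4).
Convergents:
  p_0/q_0 = 38/1
  p_1/q_1 = 39/1
  p_2/q_2 = 974/25
  p_3/q_3 = 1013/26
  p_4/q_4 = 77962/2001
  p_5/q_5 = 78975/2027
  p_6/q_6 = 1973362/50649
q_5 = 2027 ≤ 5962 < 50649 = q_6, so the answer is 78975/2027.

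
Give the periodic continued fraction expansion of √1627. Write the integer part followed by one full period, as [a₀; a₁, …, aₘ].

a₀ = ⌊√1627⌋ = 40.
With m₀=0, d₀=1 and mₖ₊₁ = dₖaₖ − mₖ, dₖ₊₁ = (n − mₖ₊₁²)/dₖ, aₖ₊₁ = ⌊(a₀+mₖ₊₁)/dₖ₊₁⌋:
  k=1: m=40, d=27, a=2
  k=2: m=14, d=53, a=1
  k=3: m=39, d=2, a=39
  k=4: m=39, d=53, a=1
  k=5: m=14, d=27, a=2
  k=6: m=40, d=1, a=80
d=1 and a=2a₀=80 at k=6, so the next step gives (m, d) = (40, 27) again — its k=1 value — and the period has length 6.

[40; 2, 1, 39, 1, 2, 80]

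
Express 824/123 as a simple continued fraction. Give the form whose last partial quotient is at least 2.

824 = 6×123 + 86
123 = 1×86 + 37
86 = 2×37 + 12
37 = 3×12 + 1
12 = 12×1 + 0  (stop)
So 824/123 = [6; 1, 2, 3, 12].

[6; 1, 2, 3, 12]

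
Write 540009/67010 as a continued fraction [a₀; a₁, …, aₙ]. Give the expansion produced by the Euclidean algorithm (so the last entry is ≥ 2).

[8; 17, 18, 9, 2, 3, 3]

540009 = 8*67010 + 3929
67010 = 17*3929 + 217
3929 = 18*217 + 23
217 = 9*23 + 10
23 = 2*10 + 3
10 = 3*3 + 1
3 = 3*1 + 0  (stop)
So 540009/67010 = [8; 17, 18, 9, 2, 3, 3].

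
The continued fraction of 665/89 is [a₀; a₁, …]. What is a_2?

665 = 7·89 + 42   →  a_0 = 7
89 = 2·42 + 5   →  a_1 = 2
42 = 8·5 + 2   →  a_2 = 8

8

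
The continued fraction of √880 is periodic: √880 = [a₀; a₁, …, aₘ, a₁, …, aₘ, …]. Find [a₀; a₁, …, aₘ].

a₀ = ⌊√880⌋ = 29.

[29; 1, 1, 1, 58]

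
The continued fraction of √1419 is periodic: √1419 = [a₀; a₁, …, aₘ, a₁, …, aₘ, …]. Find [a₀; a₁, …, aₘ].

a₀ = ⌊√1419⌋ = 37.
With m₀=0, d₀=1 and mₖ₊₁ = dₖaₖ − mₖ, dₖ₊₁ = (n − mₖ₊₁²)/dₖ, aₖ₊₁ = ⌊(a₀+mₖ₊₁)/dₖ₊₁⌋:
  k=1: m=37, d=50, a=1
  k=2: m=13, d=25, a=2
  k=3: m=37, d=2, a=37
  k=4: m=37, d=25, a=2
  k=5: m=13, d=50, a=1
  k=6: m=37, d=1, a=74
d=1 and a=2a₀=74 at k=6, so the next step gives (m, d) = (37, 50) again — its k=1 value — and the period has length 6.

[37; 1, 2, 37, 2, 1, 74]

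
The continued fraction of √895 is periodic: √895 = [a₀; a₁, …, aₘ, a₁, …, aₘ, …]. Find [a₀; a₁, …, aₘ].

a₀ = ⌊√895⌋ = 29.
With m₀=0, d₀=1 and mₖ₊₁ = dₖaₖ − mₖ, dₖ₊₁ = (n − mₖ₊₁²)/dₖ, aₖ₊₁ = ⌊(a₀+mₖ₊₁)/dₖ₊₁⌋:
  k=1: m=29, d=54, a=1
  k=2: m=25, d=5, a=10
  k=3: m=25, d=54, a=1
  k=4: m=29, d=1, a=58
d=1 and a=2a₀=58 at k=4, so the next step gives (m, d) = (29, 54) again — its k=1 value — and the period has length 4.

[29; 1, 10, 1, 58]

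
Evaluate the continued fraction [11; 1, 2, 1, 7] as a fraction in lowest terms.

Fold from the inside: start with 7/1.
  1 + 1/7 = 8/7
  2 + 7/8 = 23/8
  1 + 8/23 = 31/23
  11 + 23/31 = 364/31

364/31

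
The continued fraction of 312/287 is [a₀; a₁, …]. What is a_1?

312 = 1·287 + 25   →  a_0 = 1
287 = 11·25 + 12   →  a_1 = 11

11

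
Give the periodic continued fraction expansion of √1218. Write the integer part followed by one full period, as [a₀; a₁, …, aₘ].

a₀ = ⌊√1218⌋ = 34.
With m₀=0, d₀=1 and mₖ₊₁ = dₖaₖ − mₖ, dₖ₊₁ = (n − mₖ₊₁²)/dₖ, aₖ₊₁ = ⌊(a₀+mₖ₊₁)/dₖ₊₁⌋:
  k=1: m=34, d=62, a=1
  k=2: m=28, d=7, a=8
  k=3: m=28, d=62, a=1
  k=4: m=34, d=1, a=68
d=1 and a=2a₀=68 at k=4, so the next step gives (m, d) = (34, 62) again — its k=1 value — and the period has length 4.

[34; 1, 8, 1, 68]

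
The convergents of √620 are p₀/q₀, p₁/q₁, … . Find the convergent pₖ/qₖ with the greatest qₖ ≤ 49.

249/10

√620 = [24; 1, 8, 1, 48, …] (period length 4).
Convergents:
  p_0/q_0 = 24/1
  p_1/q_1 = 25/1
  p_2/q_2 = 224/9
  p_3/q_3 = 249/10
  p_4/q_4 = 12176/489
q_3 = 10 ≤ 49 < 489 = q_4, so the answer is 249/10.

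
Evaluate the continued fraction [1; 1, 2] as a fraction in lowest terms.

5/3

Using pₖ = aₖpₖ₋₁ + pₖ₋₂ and qₖ = aₖqₖ₋₁ + qₖ₋₂:
  k=0: a=1, p=1, q=1
  k=1: a=1, p=2, q=1
  k=2: a=2, p=5, q=3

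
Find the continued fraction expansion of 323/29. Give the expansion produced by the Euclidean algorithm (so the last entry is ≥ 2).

[11; 7, 4]

323 = 11·29 + 4
29 = 7·4 + 1
4 = 4·1 + 0  (stop)
So 323/29 = [11; 7, 4].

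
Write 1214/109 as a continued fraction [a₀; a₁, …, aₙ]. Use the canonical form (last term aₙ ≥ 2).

[11; 7, 3, 1, 3]

1214 = 11·109 + 15
109 = 7·15 + 4
15 = 3·4 + 3
4 = 1·3 + 1
3 = 3·1 + 0  (stop)
So 1214/109 = [11; 7, 3, 1, 3].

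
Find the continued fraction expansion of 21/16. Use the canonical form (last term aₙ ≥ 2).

21 = 1×16 + 5
16 = 3×5 + 1
5 = 5×1 + 0  (stop)
So 21/16 = [1; 3, 5].

[1; 3, 5]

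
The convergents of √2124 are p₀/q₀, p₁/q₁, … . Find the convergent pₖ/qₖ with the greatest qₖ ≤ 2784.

√2124 = [46; 11, 1, 1, 22, 1, 1, 11, 92, …] (period length 8).
Convergents:
  p_0/q_0 = 46/1
  p_1/q_1 = 507/11
  p_2/q_2 = 553/12
  p_3/q_3 = 1060/23
  p_4/q_4 = 23873/518
  p_5/q_5 = 24933/541
  p_6/q_6 = 48806/1059
  p_7/q_7 = 561799/12190
q_6 = 1059 ≤ 2784 < 12190 = q_7, so the answer is 48806/1059.

48806/1059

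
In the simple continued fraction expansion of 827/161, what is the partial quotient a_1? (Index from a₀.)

827 = 5·161 + 22   →  a_0 = 5
161 = 7·22 + 7   →  a_1 = 7

7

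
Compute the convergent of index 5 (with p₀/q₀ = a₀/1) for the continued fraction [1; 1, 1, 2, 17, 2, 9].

Using pₖ = aₖpₖ₋₁ + pₖ₋₂, qₖ = aₖqₖ₋₁ + qₖ₋₂ (with p₋₁=1, p₋₂=0, q₋₁=0, q₋₂=1):
  k=0: a=1, p=1, q=1
  k=1: a=1, p=2, q=1
  k=2: a=1, p=3, q=2
  k=3: a=2, p=8, q=5
  k=4: a=17, p=139, q=87
  k=5: a=2, p=286, q=179

286/179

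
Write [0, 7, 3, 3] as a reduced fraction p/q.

10/73

Fold from the inside: start with 3/1.
  3 + 1/3 = 10/3
  7 + 3/10 = 73/10
  0 + 10/73 = 10/73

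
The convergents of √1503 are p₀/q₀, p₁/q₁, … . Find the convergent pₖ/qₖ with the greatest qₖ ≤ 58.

504/13

√1503 = [38; 1, 3, 3, 8, 3, 3, 1, 76, …] (period length 8).
Convergents:
  p_0/q_0 = 38/1
  p_1/q_1 = 39/1
  p_2/q_2 = 155/4
  p_3/q_3 = 504/13
  p_4/q_4 = 4187/108
q_3 = 13 ≤ 58 < 108 = q_4, so the answer is 504/13.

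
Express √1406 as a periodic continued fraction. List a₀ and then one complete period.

[37; 2, 74]

a₀ = ⌊√1406⌋ = 37.
With m₀=0, d₀=1 and mₖ₊₁ = dₖaₖ − mₖ, dₖ₊₁ = (n − mₖ₊₁²)/dₖ, aₖ₊₁ = ⌊(a₀+mₖ₊₁)/dₖ₊₁⌋:
  k=1: m=37, d=37, a=2
  k=2: m=37, d=1, a=74
d=1 and a=2a₀=74 at k=2, so the next step gives (m, d) = (37, 37) again — its k=1 value — and the period has length 2.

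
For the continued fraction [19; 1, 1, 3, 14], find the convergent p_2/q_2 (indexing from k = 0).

39/2

Using pₖ = aₖpₖ₋₁ + pₖ₋₂, qₖ = aₖqₖ₋₁ + qₖ₋₂ (with p₋₁=1, p₋₂=0, q₋₁=0, q₋₂=1):
  k=0: a=19, p=19, q=1
  k=1: a=1, p=20, q=1
  k=2: a=1, p=39, q=2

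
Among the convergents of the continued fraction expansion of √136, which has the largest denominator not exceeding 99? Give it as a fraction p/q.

828/71

√136 = [11; 1, 1, 1, 22, …] (period length 4).
Convergents:
  p_0/q_0 = 11/1
  p_1/q_1 = 12/1
  p_2/q_2 = 23/2
  p_3/q_3 = 35/3
  p_4/q_4 = 793/68
  p_5/q_5 = 828/71
  p_6/q_6 = 1621/139
q_5 = 71 ≤ 99 < 139 = q_6, so the answer is 828/71.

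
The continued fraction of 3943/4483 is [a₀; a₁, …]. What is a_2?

3943 = 0·4483 + 3943   →  a_0 = 0
4483 = 1·3943 + 540   →  a_1 = 1
3943 = 7·540 + 163   →  a_2 = 7

7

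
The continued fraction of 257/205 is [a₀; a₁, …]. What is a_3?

16

257 = 1·205 + 52   →  a_0 = 1
205 = 3·52 + 49   →  a_1 = 3
52 = 1·49 + 3   →  a_2 = 1
49 = 16·3 + 1   →  a_3 = 16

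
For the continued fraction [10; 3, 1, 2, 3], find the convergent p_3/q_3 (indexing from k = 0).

113/11

Using pₖ = aₖpₖ₋₁ + pₖ₋₂, qₖ = aₖqₖ₋₁ + qₖ₋₂ (with p₋₁=1, p₋₂=0, q₋₁=0, q₋₂=1):
  k=0: a=10, p=10, q=1
  k=1: a=3, p=31, q=3
  k=2: a=1, p=41, q=4
  k=3: a=2, p=113, q=11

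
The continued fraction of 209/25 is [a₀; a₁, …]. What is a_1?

2

209 = 8·25 + 9   →  a_0 = 8
25 = 2·9 + 7   →  a_1 = 2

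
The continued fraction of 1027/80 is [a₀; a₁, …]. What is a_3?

6

1027 = 12·80 + 67   →  a_0 = 12
80 = 1·67 + 13   →  a_1 = 1
67 = 5·13 + 2   →  a_2 = 5
13 = 6·2 + 1   →  a_3 = 6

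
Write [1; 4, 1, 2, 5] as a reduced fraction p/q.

Fold from the inside: start with 5/1.
  2 + 1/5 = 11/5
  1 + 5/11 = 16/11
  4 + 11/16 = 75/16
  1 + 16/75 = 91/75

91/75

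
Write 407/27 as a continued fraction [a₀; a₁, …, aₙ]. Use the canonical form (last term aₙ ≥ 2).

[15; 13, 2]

407 = 15·27 + 2
27 = 13·2 + 1
2 = 2·1 + 0  (stop)
So 407/27 = [15; 13, 2].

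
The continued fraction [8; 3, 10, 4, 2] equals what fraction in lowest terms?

Using pₖ = aₖpₖ₋₁ + pₖ₋₂ and qₖ = aₖqₖ₋₁ + qₖ₋₂:
  k=0: a=8, p=8, q=1
  k=1: a=3, p=25, q=3
  k=2: a=10, p=258, q=31
  k=3: a=4, p=1057, q=127
  k=4: a=2, p=2372, q=285

2372/285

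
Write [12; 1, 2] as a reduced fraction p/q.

Fold from the inside: start with 2/1.
  1 + 1/2 = 3/2
  12 + 2/3 = 38/3

38/3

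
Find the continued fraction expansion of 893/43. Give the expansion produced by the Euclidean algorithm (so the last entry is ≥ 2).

[20; 1, 3, 3, 3]

893 = 20·43 + 33
43 = 1·33 + 10
33 = 3·10 + 3
10 = 3·3 + 1
3 = 3·1 + 0  (stop)
So 893/43 = [20; 1, 3, 3, 3].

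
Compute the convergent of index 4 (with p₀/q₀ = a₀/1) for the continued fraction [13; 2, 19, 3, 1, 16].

Using pₖ = aₖpₖ₋₁ + pₖ₋₂, qₖ = aₖqₖ₋₁ + qₖ₋₂ (with p₋₁=1, p₋₂=0, q₋₁=0, q₋₂=1):
  k=0: a=13, p=13, q=1
  k=1: a=2, p=27, q=2
  k=2: a=19, p=526, q=39
  k=3: a=3, p=1605, q=119
  k=4: a=1, p=2131, q=158

2131/158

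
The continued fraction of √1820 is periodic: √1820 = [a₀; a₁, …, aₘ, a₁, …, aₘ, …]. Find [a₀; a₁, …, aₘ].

[42; 1, 1, 1, 20, 1, 1, 1, 84]

a₀ = ⌊√1820⌋ = 42.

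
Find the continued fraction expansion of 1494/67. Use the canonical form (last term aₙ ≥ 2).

1494 = 22*67 + 20
67 = 3*20 + 7
20 = 2*7 + 6
7 = 1*6 + 1
6 = 6*1 + 0  (stop)
So 1494/67 = [22; 3, 2, 1, 6].

[22; 3, 2, 1, 6]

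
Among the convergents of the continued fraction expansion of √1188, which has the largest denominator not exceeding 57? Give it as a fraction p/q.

517/15

√1188 = [34; 2, 7, 6, 7, 2, 68, …] (period length 6).
Convergents:
  p_0/q_0 = 34/1
  p_1/q_1 = 69/2
  p_2/q_2 = 517/15
  p_3/q_3 = 3171/92
q_2 = 15 ≤ 57 < 92 = q_3, so the answer is 517/15.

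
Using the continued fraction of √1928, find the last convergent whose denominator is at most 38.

483/11

√1928 = [43; 1, 9, 1, 86, …] (period length 4).
Convergents:
  p_0/q_0 = 43/1
  p_1/q_1 = 44/1
  p_2/q_2 = 439/10
  p_3/q_3 = 483/11
  p_4/q_4 = 41977/956
q_3 = 11 ≤ 38 < 956 = q_4, so the answer is 483/11.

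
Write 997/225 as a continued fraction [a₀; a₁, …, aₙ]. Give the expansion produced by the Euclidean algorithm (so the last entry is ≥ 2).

997 = 4*225 + 97
225 = 2*97 + 31
97 = 3*31 + 4
31 = 7*4 + 3
4 = 1*3 + 1
3 = 3*1 + 0  (stop)
So 997/225 = [4; 2, 3, 7, 1, 3].

[4; 2, 3, 7, 1, 3]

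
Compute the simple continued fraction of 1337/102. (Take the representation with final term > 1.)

1337 = 13*102 + 11
102 = 9*11 + 3
11 = 3*3 + 2
3 = 1*2 + 1
2 = 2*1 + 0  (stop)
So 1337/102 = [13; 9, 3, 1, 2].

[13; 9, 3, 1, 2]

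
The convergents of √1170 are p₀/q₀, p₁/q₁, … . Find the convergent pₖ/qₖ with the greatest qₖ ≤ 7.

√1170 = [34; 4, 1, 6, 1, 4, 68, …] (period length 6).
Convergents:
  p_0/q_0 = 34/1
  p_1/q_1 = 137/4
  p_2/q_2 = 171/5
  p_3/q_3 = 1163/34
q_2 = 5 ≤ 7 < 34 = q_3, so the answer is 171/5.

171/5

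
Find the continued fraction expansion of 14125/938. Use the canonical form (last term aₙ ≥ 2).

14125 = 15*938 + 55
938 = 17*55 + 3
55 = 18*3 + 1
3 = 3*1 + 0  (stop)
So 14125/938 = [15; 17, 18, 3].

[15; 17, 18, 3]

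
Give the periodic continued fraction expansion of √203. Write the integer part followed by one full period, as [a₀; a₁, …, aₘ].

[14; 4, 28]

a₀ = ⌊√203⌋ = 14.
With m₀=0, d₀=1 and mₖ₊₁ = dₖaₖ − mₖ, dₖ₊₁ = (n − mₖ₊₁²)/dₖ, aₖ₊₁ = ⌊(a₀+mₖ₊₁)/dₖ₊₁⌋:
  k=1: m=14, d=7, a=4
  k=2: m=14, d=1, a=28
d=1 and a=2a₀=28 at k=2, so the next step gives (m, d) = (14, 7) again — its k=1 value — and the period has length 2.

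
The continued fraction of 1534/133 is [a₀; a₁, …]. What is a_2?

1534 = 11·133 + 71   →  a_0 = 11
133 = 1·71 + 62   →  a_1 = 1
71 = 1·62 + 9   →  a_2 = 1

1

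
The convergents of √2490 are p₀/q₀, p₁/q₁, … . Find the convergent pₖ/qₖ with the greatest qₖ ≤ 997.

49351/989

√2490 = [49; 1, 8, 1, 98, …] (period length 4).
Convergents:
  p_0/q_0 = 49/1
  p_1/q_1 = 50/1
  p_2/q_2 = 449/9
  p_3/q_3 = 499/10
  p_4/q_4 = 49351/989
  p_5/q_5 = 49850/999
q_4 = 989 ≤ 997 < 999 = q_5, so the answer is 49351/989.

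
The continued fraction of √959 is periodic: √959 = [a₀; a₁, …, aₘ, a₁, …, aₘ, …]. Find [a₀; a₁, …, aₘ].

a₀ = ⌊√959⌋ = 30.
With m₀=0, d₀=1 and mₖ₊₁ = dₖaₖ − mₖ, dₖ₊₁ = (n − mₖ₊₁²)/dₖ, aₖ₊₁ = ⌊(a₀+mₖ₊₁)/dₖ₊₁⌋:
  k=1: m=30, d=59, a=1
  k=2: m=29, d=2, a=29
  k=3: m=29, d=59, a=1
  k=4: m=30, d=1, a=60
d=1 and a=2a₀=60 at k=4, so the next step gives (m, d) = (30, 59) again — its k=1 value — and the period has length 4.

[30; 1, 29, 1, 60]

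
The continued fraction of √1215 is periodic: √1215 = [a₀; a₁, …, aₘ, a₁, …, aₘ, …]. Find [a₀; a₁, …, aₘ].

a₀ = ⌊√1215⌋ = 34.
With m₀=0, d₀=1 and mₖ₊₁ = dₖaₖ − mₖ, dₖ₊₁ = (n − mₖ₊₁²)/dₖ, aₖ₊₁ = ⌊(a₀+mₖ₊₁)/dₖ₊₁⌋:
  k=1: m=34, d=59, a=1
  k=2: m=25, d=10, a=5
  k=3: m=25, d=59, a=1
  k=4: m=34, d=1, a=68
d=1 and a=2a₀=68 at k=4, so the next step gives (m, d) = (34, 59) again — its k=1 value — and the period has length 4.

[34; 1, 5, 1, 68]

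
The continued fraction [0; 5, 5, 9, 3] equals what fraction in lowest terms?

143/743

Fold from the inside: start with 3/1.
  9 + 1/3 = 28/3
  5 + 3/28 = 143/28
  5 + 28/143 = 743/143
  0 + 143/743 = 143/743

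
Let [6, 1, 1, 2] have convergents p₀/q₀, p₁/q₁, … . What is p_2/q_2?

Using pₖ = aₖpₖ₋₁ + pₖ₋₂, qₖ = aₖqₖ₋₁ + qₖ₋₂ (with p₋₁=1, p₋₂=0, q₋₁=0, q₋₂=1):
  k=0: a=6, p=6, q=1
  k=1: a=1, p=7, q=1
  k=2: a=1, p=13, q=2

13/2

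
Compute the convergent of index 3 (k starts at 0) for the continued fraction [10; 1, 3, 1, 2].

Using pₖ = aₖpₖ₋₁ + pₖ₋₂, qₖ = aₖqₖ₋₁ + qₖ₋₂ (with p₋₁=1, p₋₂=0, q₋₁=0, q₋₂=1):
  k=0: a=10, p=10, q=1
  k=1: a=1, p=11, q=1
  k=2: a=3, p=43, q=4
  k=3: a=1, p=54, q=5

54/5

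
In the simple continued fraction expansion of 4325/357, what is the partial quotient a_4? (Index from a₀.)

2

4325 = 12·357 + 41   →  a_0 = 12
357 = 8·41 + 29   →  a_1 = 8
41 = 1·29 + 12   →  a_2 = 1
29 = 2·12 + 5   →  a_3 = 2
12 = 2·5 + 2   →  a_4 = 2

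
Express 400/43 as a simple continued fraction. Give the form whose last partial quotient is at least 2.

[9; 3, 3, 4]

400 = 9×43 + 13
43 = 3×13 + 4
13 = 3×4 + 1
4 = 4×1 + 0  (stop)
So 400/43 = [9; 3, 3, 4].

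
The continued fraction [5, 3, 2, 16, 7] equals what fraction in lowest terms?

4293/812

Fold from the inside: start with 7/1.
  16 + 1/7 = 113/7
  2 + 7/113 = 233/113
  3 + 113/233 = 812/233
  5 + 233/812 = 4293/812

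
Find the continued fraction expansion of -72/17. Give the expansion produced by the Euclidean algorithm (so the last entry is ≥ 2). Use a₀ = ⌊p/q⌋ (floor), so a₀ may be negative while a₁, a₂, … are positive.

[-5; 1, 3, 4]

-72 = -5·17 + 13
17 = 1·13 + 4
13 = 3·4 + 1
4 = 4·1 + 0  (stop)
So -72/17 = [-5; 1, 3, 4].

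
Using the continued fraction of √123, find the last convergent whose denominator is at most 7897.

29767/2684

√123 = [11; 11, 22, …] (period length 2).
Convergents:
  p_0/q_0 = 11/1
  p_1/q_1 = 122/11
  p_2/q_2 = 2695/243
  p_3/q_3 = 29767/2684
  p_4/q_4 = 657569/59291
q_3 = 2684 ≤ 7897 < 59291 = q_4, so the answer is 29767/2684.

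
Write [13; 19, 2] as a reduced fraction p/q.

Using pₖ = aₖpₖ₋₁ + pₖ₋₂ and qₖ = aₖqₖ₋₁ + qₖ₋₂:
  k=0: a=13, p=13, q=1
  k=1: a=19, p=248, q=19
  k=2: a=2, p=509, q=39

509/39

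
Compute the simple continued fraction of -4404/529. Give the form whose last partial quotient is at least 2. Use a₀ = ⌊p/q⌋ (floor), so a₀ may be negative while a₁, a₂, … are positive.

-4404 = -9*529 + 357
529 = 1*357 + 172
357 = 2*172 + 13
172 = 13*13 + 3
13 = 4*3 + 1
3 = 3*1 + 0  (stop)
So -4404/529 = [-9; 1, 2, 13, 4, 3].

[-9; 1, 2, 13, 4, 3]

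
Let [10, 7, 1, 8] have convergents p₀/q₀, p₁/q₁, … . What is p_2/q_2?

Using pₖ = aₖpₖ₋₁ + pₖ₋₂, qₖ = aₖqₖ₋₁ + qₖ₋₂ (with p₋₁=1, p₋₂=0, q₋₁=0, q₋₂=1):
  k=0: a=10, p=10, q=1
  k=1: a=7, p=71, q=7
  k=2: a=1, p=81, q=8

81/8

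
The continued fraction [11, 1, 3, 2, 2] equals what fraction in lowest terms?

Fold from the inside: start with 2/1.
  2 + 1/2 = 5/2
  3 + 2/5 = 17/5
  1 + 5/17 = 22/17
  11 + 17/22 = 259/22

259/22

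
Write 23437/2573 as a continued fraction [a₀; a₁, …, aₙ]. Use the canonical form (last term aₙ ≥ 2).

23437 = 9·2573 + 280
2573 = 9·280 + 53
280 = 5·53 + 15
53 = 3·15 + 8
15 = 1·8 + 7
8 = 1·7 + 1
7 = 7·1 + 0  (stop)
So 23437/2573 = [9; 9, 5, 3, 1, 1, 7].

[9; 9, 5, 3, 1, 1, 7]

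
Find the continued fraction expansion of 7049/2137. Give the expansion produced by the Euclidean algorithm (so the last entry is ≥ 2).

[3; 3, 2, 1, 6, 5, 6]

7049 = 3×2137 + 638
2137 = 3×638 + 223
638 = 2×223 + 192
223 = 1×192 + 31
192 = 6×31 + 6
31 = 5×6 + 1
6 = 6×1 + 0  (stop)
So 7049/2137 = [3; 3, 2, 1, 6, 5, 6].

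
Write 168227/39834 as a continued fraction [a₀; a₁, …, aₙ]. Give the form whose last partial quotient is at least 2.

168227 = 4·39834 + 8891
39834 = 4·8891 + 4270
8891 = 2·4270 + 351
4270 = 12·351 + 58
351 = 6·58 + 3
58 = 19·3 + 1
3 = 3·1 + 0  (stop)
So 168227/39834 = [4; 4, 2, 12, 6, 19, 3].

[4; 4, 2, 12, 6, 19, 3]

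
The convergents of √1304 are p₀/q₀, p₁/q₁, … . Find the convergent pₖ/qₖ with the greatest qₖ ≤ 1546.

√1304 = [36; 9, 72, …] (period length 2).
Convergents:
  p_0/q_0 = 36/1
  p_1/q_1 = 325/9
  p_2/q_2 = 23436/649
  p_3/q_3 = 211249/5850
q_2 = 649 ≤ 1546 < 5850 = q_3, so the answer is 23436/649.

23436/649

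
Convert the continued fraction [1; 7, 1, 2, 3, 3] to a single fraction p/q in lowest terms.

287/254

Fold from the inside: start with 3/1.
  3 + 1/3 = 10/3
  2 + 3/10 = 23/10
  1 + 10/23 = 33/23
  7 + 23/33 = 254/33
  1 + 33/254 = 287/254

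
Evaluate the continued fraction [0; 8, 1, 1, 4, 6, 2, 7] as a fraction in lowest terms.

Fold from the inside: start with 7/1.
  2 + 1/7 = 15/7
  6 + 7/15 = 97/15
  4 + 15/97 = 403/97
  1 + 97/403 = 500/403
  1 + 403/500 = 903/500
  8 + 500/903 = 7724/903
  0 + 903/7724 = 903/7724

903/7724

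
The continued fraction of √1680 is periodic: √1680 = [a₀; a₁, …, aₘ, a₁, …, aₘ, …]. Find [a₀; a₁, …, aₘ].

[40; 1, 80]

a₀ = ⌊√1680⌋ = 40.
With m₀=0, d₀=1 and mₖ₊₁ = dₖaₖ − mₖ, dₖ₊₁ = (n − mₖ₊₁²)/dₖ, aₖ₊₁ = ⌊(a₀+mₖ₊₁)/dₖ₊₁⌋:
  k=1: m=40, d=80, a=1
  k=2: m=40, d=1, a=80
d=1 and a=2a₀=80 at k=2, so the next step gives (m, d) = (40, 80) again — its k=1 value — and the period has length 2.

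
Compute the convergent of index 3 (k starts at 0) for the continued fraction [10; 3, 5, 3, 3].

526/51

Using pₖ = aₖpₖ₋₁ + pₖ₋₂, qₖ = aₖqₖ₋₁ + qₖ₋₂ (with p₋₁=1, p₋₂=0, q₋₁=0, q₋₂=1):
  k=0: a=10, p=10, q=1
  k=1: a=3, p=31, q=3
  k=2: a=5, p=165, q=16
  k=3: a=3, p=526, q=51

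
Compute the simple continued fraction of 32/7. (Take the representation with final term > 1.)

[4; 1, 1, 3]

32 = 4×7 + 4
7 = 1×4 + 3
4 = 1×3 + 1
3 = 3×1 + 0  (stop)
So 32/7 = [4; 1, 1, 3].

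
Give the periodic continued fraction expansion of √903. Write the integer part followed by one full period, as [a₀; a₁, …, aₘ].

a₀ = ⌊√903⌋ = 30.
With m₀=0, d₀=1 and mₖ₊₁ = dₖaₖ − mₖ, dₖ₊₁ = (n − mₖ₊₁²)/dₖ, aₖ₊₁ = ⌊(a₀+mₖ₊₁)/dₖ₊₁⌋:
  k=1: m=30, d=3, a=20
  k=2: m=30, d=1, a=60
d=1 and a=2a₀=60 at k=2, so the next step gives (m, d) = (30, 3) again — its k=1 value — and the period has length 2.

[30; 20, 60]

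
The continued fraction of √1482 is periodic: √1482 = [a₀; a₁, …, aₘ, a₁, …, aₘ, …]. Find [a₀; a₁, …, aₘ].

a₀ = ⌊√1482⌋ = 38.

[38; 2, 76]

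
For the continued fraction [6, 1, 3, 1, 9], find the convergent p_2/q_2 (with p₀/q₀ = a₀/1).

27/4

Using pₖ = aₖpₖ₋₁ + pₖ₋₂, qₖ = aₖqₖ₋₁ + qₖ₋₂ (with p₋₁=1, p₋₂=0, q₋₁=0, q₋₂=1):
  k=0: a=6, p=6, q=1
  k=1: a=1, p=7, q=1
  k=2: a=3, p=27, q=4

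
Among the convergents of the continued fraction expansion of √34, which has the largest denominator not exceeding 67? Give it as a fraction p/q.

379/65

√34 = [5; 1, 4, 1, 10, …] (period length 4).
Convergents:
  p_0/q_0 = 5/1
  p_1/q_1 = 6/1
  p_2/q_2 = 29/5
  p_3/q_3 = 35/6
  p_4/q_4 = 379/65
  p_5/q_5 = 414/71
q_4 = 65 ≤ 67 < 71 = q_5, so the answer is 379/65.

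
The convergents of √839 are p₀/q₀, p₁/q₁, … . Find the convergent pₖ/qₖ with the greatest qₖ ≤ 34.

√839 = [28; 1, 27, 1, 56, …] (period length 4).
Convergents:
  p_0/q_0 = 28/1
  p_1/q_1 = 29/1
  p_2/q_2 = 811/28
  p_3/q_3 = 840/29
  p_4/q_4 = 47851/1652
q_3 = 29 ≤ 34 < 1652 = q_4, so the answer is 840/29.

840/29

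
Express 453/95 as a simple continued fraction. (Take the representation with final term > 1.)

[4; 1, 3, 3, 7]

453 = 4*95 + 73
95 = 1*73 + 22
73 = 3*22 + 7
22 = 3*7 + 1
7 = 7*1 + 0  (stop)
So 453/95 = [4; 1, 3, 3, 7].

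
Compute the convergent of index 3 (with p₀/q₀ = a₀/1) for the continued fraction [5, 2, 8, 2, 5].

197/36

Using pₖ = aₖpₖ₋₁ + pₖ₋₂, qₖ = aₖqₖ₋₁ + qₖ₋₂ (with p₋₁=1, p₋₂=0, q₋₁=0, q₋₂=1):
  k=0: a=5, p=5, q=1
  k=1: a=2, p=11, q=2
  k=2: a=8, p=93, q=17
  k=3: a=2, p=197, q=36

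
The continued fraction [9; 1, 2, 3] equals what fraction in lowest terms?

Fold from the inside: start with 3/1.
  2 + 1/3 = 7/3
  1 + 3/7 = 10/7
  9 + 7/10 = 97/10

97/10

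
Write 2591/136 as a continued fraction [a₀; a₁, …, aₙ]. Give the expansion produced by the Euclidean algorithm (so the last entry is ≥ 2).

2591 = 19×136 + 7
136 = 19×7 + 3
7 = 2×3 + 1
3 = 3×1 + 0  (stop)
So 2591/136 = [19; 19, 2, 3].

[19; 19, 2, 3]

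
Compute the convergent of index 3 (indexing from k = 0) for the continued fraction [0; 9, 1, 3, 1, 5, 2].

Using pₖ = aₖpₖ₋₁ + pₖ₋₂, qₖ = aₖqₖ₋₁ + qₖ₋₂ (with p₋₁=1, p₋₂=0, q₋₁=0, q₋₂=1):
  k=0: a=0, p=0, q=1
  k=1: a=9, p=1, q=9
  k=2: a=1, p=1, q=10
  k=3: a=3, p=4, q=39

4/39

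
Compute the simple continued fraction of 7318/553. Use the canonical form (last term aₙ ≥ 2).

[13; 4, 3, 2, 18]

7318 = 13×553 + 129
553 = 4×129 + 37
129 = 3×37 + 18
37 = 2×18 + 1
18 = 18×1 + 0  (stop)
So 7318/553 = [13; 4, 3, 2, 18].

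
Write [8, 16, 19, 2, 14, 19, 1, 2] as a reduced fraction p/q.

Using pₖ = aₖpₖ₋₁ + pₖ₋₂ and qₖ = aₖqₖ₋₁ + qₖ₋₂:
  k=0: a=8, p=8, q=1
  k=1: a=16, p=129, q=16
  k=2: a=19, p=2459, q=305
  k=3: a=2, p=5047, q=626
  k=4: a=14, p=73117, q=9069
  k=5: a=19, p=1394270, q=172937
  k=6: a=1, p=1467387, q=182006
  k=7: a=2, p=4329044, q=536949

4329044/536949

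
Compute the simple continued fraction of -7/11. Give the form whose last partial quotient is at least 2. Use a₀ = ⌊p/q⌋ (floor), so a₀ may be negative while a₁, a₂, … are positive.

-7 = -1×11 + 4
11 = 2×4 + 3
4 = 1×3 + 1
3 = 3×1 + 0  (stop)
So -7/11 = [-1; 2, 1, 3].

[-1; 2, 1, 3]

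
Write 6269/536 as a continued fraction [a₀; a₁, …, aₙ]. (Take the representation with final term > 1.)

6269 = 11×536 + 373
536 = 1×373 + 163
373 = 2×163 + 47
163 = 3×47 + 22
47 = 2×22 + 3
22 = 7×3 + 1
3 = 3×1 + 0  (stop)
So 6269/536 = [11; 1, 2, 3, 2, 7, 3].

[11; 1, 2, 3, 2, 7, 3]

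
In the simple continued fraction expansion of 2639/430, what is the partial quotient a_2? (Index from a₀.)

2639 = 6·430 + 59   →  a_0 = 6
430 = 7·59 + 17   →  a_1 = 7
59 = 3·17 + 8   →  a_2 = 3

3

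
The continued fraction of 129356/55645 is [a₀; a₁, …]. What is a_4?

129356 = 2·55645 + 18066   →  a_0 = 2
55645 = 3·18066 + 1447   →  a_1 = 3
18066 = 12·1447 + 702   →  a_2 = 12
1447 = 2·702 + 43   →  a_3 = 2
702 = 16·43 + 14   →  a_4 = 16

16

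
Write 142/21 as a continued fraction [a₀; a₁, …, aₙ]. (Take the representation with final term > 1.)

142 = 6·21 + 16
21 = 1·16 + 5
16 = 3·5 + 1
5 = 5·1 + 0  (stop)
So 142/21 = [6; 1, 3, 5].

[6; 1, 3, 5]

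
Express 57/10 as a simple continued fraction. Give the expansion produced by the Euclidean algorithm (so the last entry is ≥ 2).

57 = 5·10 + 7
10 = 1·7 + 3
7 = 2·3 + 1
3 = 3·1 + 0  (stop)
So 57/10 = [5; 1, 2, 3].

[5; 1, 2, 3]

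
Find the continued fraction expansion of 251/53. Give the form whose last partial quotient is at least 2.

[4; 1, 2, 1, 3, 1, 2]

251 = 4·53 + 39
53 = 1·39 + 14
39 = 2·14 + 11
14 = 1·11 + 3
11 = 3·3 + 2
3 = 1·2 + 1
2 = 2·1 + 0  (stop)
So 251/53 = [4; 1, 2, 1, 3, 1, 2].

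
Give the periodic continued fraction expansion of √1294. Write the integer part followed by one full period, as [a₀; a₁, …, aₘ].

[35; 1, 34, 1, 70]

a₀ = ⌊√1294⌋ = 35.
With m₀=0, d₀=1 and mₖ₊₁ = dₖaₖ − mₖ, dₖ₊₁ = (n − mₖ₊₁²)/dₖ, aₖ₊₁ = ⌊(a₀+mₖ₊₁)/dₖ₊₁⌋:
  k=1: m=35, d=69, a=1
  k=2: m=34, d=2, a=34
  k=3: m=34, d=69, a=1
  k=4: m=35, d=1, a=70
d=1 and a=2a₀=70 at k=4, so the next step gives (m, d) = (35, 69) again — its k=1 value — and the period has length 4.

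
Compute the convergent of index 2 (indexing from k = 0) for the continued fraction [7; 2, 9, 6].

Using pₖ = aₖpₖ₋₁ + pₖ₋₂, qₖ = aₖqₖ₋₁ + qₖ₋₂ (with p₋₁=1, p₋₂=0, q₋₁=0, q₋₂=1):
  k=0: a=7, p=7, q=1
  k=1: a=2, p=15, q=2
  k=2: a=9, p=142, q=19

142/19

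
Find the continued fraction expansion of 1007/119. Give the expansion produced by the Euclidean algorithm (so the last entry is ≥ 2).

[8; 2, 6, 9]

1007 = 8·119 + 55
119 = 2·55 + 9
55 = 6·9 + 1
9 = 9·1 + 0  (stop)
So 1007/119 = [8; 2, 6, 9].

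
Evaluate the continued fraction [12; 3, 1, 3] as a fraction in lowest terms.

Fold from the inside: start with 3/1.
  1 + 1/3 = 4/3
  3 + 3/4 = 15/4
  12 + 4/15 = 184/15

184/15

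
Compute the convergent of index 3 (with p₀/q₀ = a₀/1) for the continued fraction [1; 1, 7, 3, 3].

47/25

Using pₖ = aₖpₖ₋₁ + pₖ₋₂, qₖ = aₖqₖ₋₁ + qₖ₋₂ (with p₋₁=1, p₋₂=0, q₋₁=0, q₋₂=1):
  k=0: a=1, p=1, q=1
  k=1: a=1, p=2, q=1
  k=2: a=7, p=15, q=8
  k=3: a=3, p=47, q=25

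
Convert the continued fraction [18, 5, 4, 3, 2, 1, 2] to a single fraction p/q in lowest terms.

Fold from the inside: start with 2/1.
  1 + 1/2 = 3/2
  2 + 2/3 = 8/3
  3 + 3/8 = 27/8
  4 + 8/27 = 116/27
  5 + 27/116 = 607/116
  18 + 116/607 = 11042/607

11042/607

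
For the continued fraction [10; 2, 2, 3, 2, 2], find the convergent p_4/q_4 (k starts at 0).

Using pₖ = aₖpₖ₋₁ + pₖ₋₂, qₖ = aₖqₖ₋₁ + qₖ₋₂ (with p₋₁=1, p₋₂=0, q₋₁=0, q₋₂=1):
  k=0: a=10, p=10, q=1
  k=1: a=2, p=21, q=2
  k=2: a=2, p=52, q=5
  k=3: a=3, p=177, q=17
  k=4: a=2, p=406, q=39

406/39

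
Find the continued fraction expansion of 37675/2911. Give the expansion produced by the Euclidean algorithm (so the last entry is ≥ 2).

37675 = 12*2911 + 2743
2911 = 1*2743 + 168
2743 = 16*168 + 55
168 = 3*55 + 3
55 = 18*3 + 1
3 = 3*1 + 0  (stop)
So 37675/2911 = [12; 1, 16, 3, 18, 3].

[12; 1, 16, 3, 18, 3]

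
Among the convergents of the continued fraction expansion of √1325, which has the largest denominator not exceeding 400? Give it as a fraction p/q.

13177/362

√1325 = [36; 2, 2, 72, …] (period length 3).
Convergents:
  p_0/q_0 = 36/1
  p_1/q_1 = 73/2
  p_2/q_2 = 182/5
  p_3/q_3 = 13177/362
  p_4/q_4 = 26536/729
q_3 = 362 ≤ 400 < 729 = q_4, so the answer is 13177/362.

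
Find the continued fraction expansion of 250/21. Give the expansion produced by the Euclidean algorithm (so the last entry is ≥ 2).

250 = 11·21 + 19
21 = 1·19 + 2
19 = 9·2 + 1
2 = 2·1 + 0  (stop)
So 250/21 = [11; 1, 9, 2].

[11; 1, 9, 2]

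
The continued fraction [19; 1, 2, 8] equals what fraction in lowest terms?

492/25

Using pₖ = aₖpₖ₋₁ + pₖ₋₂ and qₖ = aₖqₖ₋₁ + qₖ₋₂:
  k=0: a=19, p=19, q=1
  k=1: a=1, p=20, q=1
  k=2: a=2, p=59, q=3
  k=3: a=8, p=492, q=25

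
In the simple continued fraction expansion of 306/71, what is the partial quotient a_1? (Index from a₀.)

306 = 4·71 + 22   →  a_0 = 4
71 = 3·22 + 5   →  a_1 = 3

3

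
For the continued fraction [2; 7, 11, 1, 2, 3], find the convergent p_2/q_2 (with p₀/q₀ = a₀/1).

167/78

Using pₖ = aₖpₖ₋₁ + pₖ₋₂, qₖ = aₖqₖ₋₁ + qₖ₋₂ (with p₋₁=1, p₋₂=0, q₋₁=0, q₋₂=1):
  k=0: a=2, p=2, q=1
  k=1: a=7, p=15, q=7
  k=2: a=11, p=167, q=78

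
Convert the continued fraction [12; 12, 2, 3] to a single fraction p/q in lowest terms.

Fold from the inside: start with 3/1.
  2 + 1/3 = 7/3
  12 + 3/7 = 87/7
  12 + 7/87 = 1051/87

1051/87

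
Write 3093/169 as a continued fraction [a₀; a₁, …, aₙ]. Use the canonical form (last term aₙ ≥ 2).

[18; 3, 3, 5, 3]

3093 = 18×169 + 51
169 = 3×51 + 16
51 = 3×16 + 3
16 = 5×3 + 1
3 = 3×1 + 0  (stop)
So 3093/169 = [18; 3, 3, 5, 3].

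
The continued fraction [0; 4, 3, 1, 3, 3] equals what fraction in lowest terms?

49/209

Using pₖ = aₖpₖ₋₁ + pₖ₋₂ and qₖ = aₖqₖ₋₁ + qₖ₋₂:
  k=0: a=0, p=0, q=1
  k=1: a=4, p=1, q=4
  k=2: a=3, p=3, q=13
  k=3: a=1, p=4, q=17
  k=4: a=3, p=15, q=64
  k=5: a=3, p=49, q=209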